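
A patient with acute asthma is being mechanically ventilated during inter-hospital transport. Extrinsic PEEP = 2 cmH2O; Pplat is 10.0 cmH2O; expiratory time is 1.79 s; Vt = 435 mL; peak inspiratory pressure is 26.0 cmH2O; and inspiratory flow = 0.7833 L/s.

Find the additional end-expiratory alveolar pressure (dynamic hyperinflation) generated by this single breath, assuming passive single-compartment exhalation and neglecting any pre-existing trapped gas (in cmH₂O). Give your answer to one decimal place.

R = (PIP − Pplat)/V̇ = (26.0 − 10.0) / 0.7833 = 16.0/0.7833 = 20.426 cmH2O·s/L.
C = Vt/(Pplat − PEEP) = 435.0 / (10.0 − 2) = 435.0/8.0 = 54.375 mL/cmH2O.
τ = R × C = 20.426 × 0.05438 L/cmH2O = 1.111 s.
Fraction remaining = e^(−Te/τ) = e^(−1.79/1.111) = 0.1997; trapped volume = 435.0 × 0.1997 = 86.87 mL.
Additional alveolar pressure from trapping ≈ V_trapped / C = 86.87 / 54.375 = 1.598 cmH2O.

1.6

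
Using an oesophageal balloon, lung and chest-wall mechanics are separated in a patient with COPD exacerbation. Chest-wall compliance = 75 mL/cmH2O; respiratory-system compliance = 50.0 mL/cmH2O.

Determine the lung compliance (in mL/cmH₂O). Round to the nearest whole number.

1/CL = 1/Crs − 1/Ccw.
1/CL = 1/50.0 − 1/75 = 0.006667.
CL = 149.99 mL/cmH2O.

150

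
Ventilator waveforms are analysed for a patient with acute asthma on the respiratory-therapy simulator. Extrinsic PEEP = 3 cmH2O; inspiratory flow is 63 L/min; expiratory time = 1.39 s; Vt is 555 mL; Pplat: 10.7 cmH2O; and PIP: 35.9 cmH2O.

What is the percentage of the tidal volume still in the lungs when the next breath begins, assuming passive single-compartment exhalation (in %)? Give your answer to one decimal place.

44.8

Flow: 63 L/min ÷ 60 = 1.05 L/s.
R = (PIP − Pplat)/V̇ = (35.9 − 10.7) / 1.05 = 25.2/1.05 = 24.0 cmH2O·s/L.
C = Vt/(Pplat − PEEP) = 555.0 / (10.7 − 3) = 555.0/7.7 = 72.078 mL/cmH2O.
τ = R × C = 24.0 × 0.07208 L/cmH2O = 1.73 s.
Fraction remaining at end-expiration = e^(−Te/τ) = e^(−1.39/1.73) = 0.4478 → 44.78%.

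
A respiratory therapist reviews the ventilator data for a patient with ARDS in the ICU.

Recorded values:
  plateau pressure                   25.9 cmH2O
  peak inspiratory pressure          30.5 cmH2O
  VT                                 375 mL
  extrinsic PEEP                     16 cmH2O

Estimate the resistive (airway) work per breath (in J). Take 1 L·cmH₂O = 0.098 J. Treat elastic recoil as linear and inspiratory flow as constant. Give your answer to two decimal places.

With constant inspiratory flow the resistive pressure is constant at PIP − Pplat = 30.5 − 25.9 = 4.6 cmH2O, so resistive work = 4.6 × 0.375 = 1.725 L·cmH2O.
× 0.098 J/(L·cmH2O) → 0.1691 J.

0.17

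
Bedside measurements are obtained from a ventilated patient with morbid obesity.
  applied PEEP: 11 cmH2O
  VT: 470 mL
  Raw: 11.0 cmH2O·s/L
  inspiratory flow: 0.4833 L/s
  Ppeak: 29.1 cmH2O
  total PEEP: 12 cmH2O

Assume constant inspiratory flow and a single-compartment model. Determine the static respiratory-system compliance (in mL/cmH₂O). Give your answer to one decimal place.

39.9

Total PEEP = 12 cmH2O (set 11 + intrinsic 1); this is the baseline alveolar pressure.
Equation of motion (constant flow): PIP = Vt/C + R·V̇ + PEEP.
Vt/C = PIP − R·V̇ − PEEP = 29.1 − 11.0×0.4833 − 12 = 29.1 − 5.316 − 12 = 11.784 cmH2O.
C = Vt / 11.784 = 470 / 11.784 = 39.885 mL/cmH2O.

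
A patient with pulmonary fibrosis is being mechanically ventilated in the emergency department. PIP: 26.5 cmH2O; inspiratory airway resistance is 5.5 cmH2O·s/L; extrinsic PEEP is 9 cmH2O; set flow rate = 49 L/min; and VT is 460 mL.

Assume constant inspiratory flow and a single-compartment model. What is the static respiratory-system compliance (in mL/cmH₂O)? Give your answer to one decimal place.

35.4

Flow: 49 L/min ÷ 60 = 0.8167 L/s.
Equation of motion (constant flow): PIP = Vt/C + R·V̇ + PEEP.
Vt/C = PIP − R·V̇ − PEEP = 26.5 − 5.5×0.8167 − 9 = 26.5 − 4.492 − 9 = 13.008 cmH2O.
C = Vt / 13.008 = 460 / 13.008 = 35.363 mL/cmH2O.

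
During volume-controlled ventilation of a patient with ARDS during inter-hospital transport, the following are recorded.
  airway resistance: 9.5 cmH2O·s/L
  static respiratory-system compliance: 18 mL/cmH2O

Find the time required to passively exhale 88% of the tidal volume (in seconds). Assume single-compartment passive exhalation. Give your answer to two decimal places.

0.36

τ = R × C = 9.5 × 18 mL/cmH2O = 9.5 × 0.018 L/cmH2O = 0.171 s.
Exhaled fraction f = 1 − e^(−t/τ) → t = −τ·ln(1 − f) = −0.171·ln(0.12) = 0.3626 s.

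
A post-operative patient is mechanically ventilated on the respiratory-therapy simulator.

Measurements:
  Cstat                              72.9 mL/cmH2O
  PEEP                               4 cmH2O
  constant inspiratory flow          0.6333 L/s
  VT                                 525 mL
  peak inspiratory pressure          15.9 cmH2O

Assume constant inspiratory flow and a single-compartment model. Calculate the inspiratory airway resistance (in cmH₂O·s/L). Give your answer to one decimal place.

7.4

Equation of motion (constant flow): PIP = Vt/C + R·V̇ + PEEP.
R·V̇ = PIP − Vt/C − PEEP = 15.9 − 525/72.9 − 4 = 15.9 − 7.202 − 4 = 4.698 cmH2O.
R = 4.698 / 0.6333 = 7.418 cmH2O·s/L.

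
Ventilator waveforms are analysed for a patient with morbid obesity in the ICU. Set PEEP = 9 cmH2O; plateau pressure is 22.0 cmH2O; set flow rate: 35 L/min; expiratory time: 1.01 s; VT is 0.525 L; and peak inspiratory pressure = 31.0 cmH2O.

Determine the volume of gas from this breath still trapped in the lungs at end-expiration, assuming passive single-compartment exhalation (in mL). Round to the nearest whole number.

104

Flow: 35 L/min ÷ 60 = 0.5833 L/s.
R = (PIP − Pplat)/V̇ = (31.0 − 22.0) / 0.5833 = 9.0/0.5833 = 15.429 cmH2O·s/L.
C = Vt/(Pplat − PEEP) = 525.0 / (22.0 − 9) = 525.0/13.0 = 40.385 mL/cmH2O.
τ = R × C = 15.429 × 0.04039 L/cmH2O = 0.6232 s.
Fraction remaining = e^(−Te/τ) = e^(−1.01/0.6232) = 0.1978.
Trapped volume = 525.0 × 0.1978 = 103.85 mL.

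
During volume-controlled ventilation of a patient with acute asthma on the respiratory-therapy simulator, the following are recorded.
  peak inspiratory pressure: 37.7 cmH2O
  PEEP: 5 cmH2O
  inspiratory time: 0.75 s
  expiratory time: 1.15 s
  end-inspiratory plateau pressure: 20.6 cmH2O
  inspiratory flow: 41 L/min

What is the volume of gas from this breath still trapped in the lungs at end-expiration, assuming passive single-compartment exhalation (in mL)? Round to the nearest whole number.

Flow: 41 L/min ÷ 60 = 0.6833 L/s.
Vt = flow × Ti = 0.6833 L/s × 0.75 s × 1000 mL/L = 512.48 mL.
R = (PIP − Pplat)/V̇ = (37.7 − 20.6) / 0.6833 = 17.1/0.6833 = 25.026 cmH2O·s/L.
C = Vt/(Pplat − PEEP) = 512.48 / (20.6 − 5) = 512.48/15.6 = 32.851 mL/cmH2O.
τ = R × C = 25.026 × 0.03285 L/cmH2O = 0.8221 s.
Fraction remaining = e^(−Te/τ) = e^(−1.15/0.8221) = 0.2469.
Trapped volume = 512.48 × 0.2469 = 126.53 mL.

127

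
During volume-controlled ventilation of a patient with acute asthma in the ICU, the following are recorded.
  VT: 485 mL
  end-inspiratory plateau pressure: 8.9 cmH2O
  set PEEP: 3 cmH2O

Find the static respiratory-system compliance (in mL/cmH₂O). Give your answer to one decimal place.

Cstat = Vt / (Pplat − PEEP) = 485 / (8.9 − 3) = 485 / 5.9 = 82.203 mL/cmH2O.

82.2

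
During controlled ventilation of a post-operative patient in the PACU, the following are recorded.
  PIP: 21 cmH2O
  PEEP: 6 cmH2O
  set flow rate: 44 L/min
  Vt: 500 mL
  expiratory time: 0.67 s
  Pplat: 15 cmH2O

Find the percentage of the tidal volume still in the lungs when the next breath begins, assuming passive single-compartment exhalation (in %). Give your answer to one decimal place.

22.9

Flow: 44 L/min ÷ 60 = 0.7333 L/s.
R = (PIP − Pplat)/V̇ = (21 − 15) / 0.7333 = 6.0/0.7333 = 8.182 cmH2O·s/L.
C = Vt/(Pplat − PEEP) = 500.0 / (15 − 6) = 500.0/9.0 = 55.556 mL/cmH2O.
τ = R × C = 8.182 × 0.05556 L/cmH2O = 0.4546 s.
Fraction remaining at end-expiration = e^(−Te/τ) = e^(−0.67/0.4546) = 0.229 → 22.9%.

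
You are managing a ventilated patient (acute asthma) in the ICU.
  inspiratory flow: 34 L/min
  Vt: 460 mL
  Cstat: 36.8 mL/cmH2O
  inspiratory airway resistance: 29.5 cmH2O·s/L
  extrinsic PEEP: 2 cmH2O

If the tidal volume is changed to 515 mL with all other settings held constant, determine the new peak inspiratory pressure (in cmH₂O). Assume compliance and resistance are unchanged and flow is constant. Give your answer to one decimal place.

Flow: 34 L/min ÷ 60 = 0.5667 L/s.
PIP = Vt/C + R·V̇ + PEEP (constant-flow equation of motion).
Only the elastic term changes: ΔPIP = ΔVt / C = (515 − 460) / 36.8 = 1.495 cmH2O.
Original PIP = 460/36.8 + 29.5×0.5667 + 2 = 31.218 cmH2O; new PIP = 31.218 + (1.495) = 32.713 cmH2O.

32.7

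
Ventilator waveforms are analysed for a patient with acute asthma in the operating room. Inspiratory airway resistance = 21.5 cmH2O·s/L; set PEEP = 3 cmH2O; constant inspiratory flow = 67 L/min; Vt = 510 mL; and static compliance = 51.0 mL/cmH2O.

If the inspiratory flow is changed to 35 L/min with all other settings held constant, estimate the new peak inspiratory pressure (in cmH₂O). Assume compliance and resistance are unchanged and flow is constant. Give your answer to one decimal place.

25.5

Flow: 67 L/min ÷ 60 = 1.1167 L/s.
New flow: 35 L/min ÷ 60 = 0.5833 L/s.
PIP = Vt/C + R·V̇ + PEEP (constant-flow equation of motion).
Only the resistive term changes: ΔPIP = R × ΔV̇ = 21.5 × (0.5833 − 1.1167) = 21.5 × -0.5334 = -11.468 cmH2O.
Original PIP = 510/51.0 + 21.5×1.1167 + 3 = 37.009 cmH2O; new PIP = 37.009 + (-11.468) = 25.541 cmH2O.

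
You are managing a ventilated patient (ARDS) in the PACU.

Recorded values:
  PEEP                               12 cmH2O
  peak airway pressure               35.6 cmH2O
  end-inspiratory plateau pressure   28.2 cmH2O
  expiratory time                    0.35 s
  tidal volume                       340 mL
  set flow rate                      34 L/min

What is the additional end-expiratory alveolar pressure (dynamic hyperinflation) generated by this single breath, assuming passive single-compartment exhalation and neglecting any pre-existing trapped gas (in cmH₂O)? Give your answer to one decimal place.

4.5

Flow: 34 L/min ÷ 60 = 0.5667 L/s.
R = (PIP − Pplat)/V̇ = (35.6 − 28.2) / 0.5667 = 7.4/0.5667 = 13.058 cmH2O·s/L.
C = Vt/(Pplat − PEEP) = 340.0 / (28.2 − 12) = 340.0/16.2 = 20.988 mL/cmH2O.
τ = R × C = 13.058 × 0.02099 L/cmH2O = 0.2741 s.
Fraction remaining = e^(−Te/τ) = e^(−0.35/0.2741) = 0.2789; trapped volume = 340.0 × 0.2789 = 94.826 mL.
Additional alveolar pressure from trapping ≈ V_trapped / C = 94.826 / 20.988 = 4.518 cmH2O.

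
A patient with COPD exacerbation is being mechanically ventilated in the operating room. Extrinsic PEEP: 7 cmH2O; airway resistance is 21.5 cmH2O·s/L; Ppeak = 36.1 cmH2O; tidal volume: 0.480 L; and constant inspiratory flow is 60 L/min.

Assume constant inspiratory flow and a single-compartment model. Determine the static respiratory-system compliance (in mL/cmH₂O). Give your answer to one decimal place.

63.2

Flow: 60 L/min ÷ 60 = 1 L/s.
Equation of motion (constant flow): PIP = Vt/C + R·V̇ + PEEP.
Vt/C = PIP − R·V̇ − PEEP = 36.1 − 21.5×1 − 7 = 36.1 − 21.5 − 7 = 7.6 cmH2O.
C = Vt / 7.6 = 480 / 7.6 = 63.158 mL/cmH2O.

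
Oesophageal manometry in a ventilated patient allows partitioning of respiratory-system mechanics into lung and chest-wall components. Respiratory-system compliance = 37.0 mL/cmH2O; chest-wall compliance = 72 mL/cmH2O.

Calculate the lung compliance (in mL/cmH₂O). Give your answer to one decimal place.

76.1

1/CL = 1/Crs − 1/Ccw.
1/CL = 1/37.0 − 1/72 = 0.01314.
CL = 76.104 mL/cmH2O.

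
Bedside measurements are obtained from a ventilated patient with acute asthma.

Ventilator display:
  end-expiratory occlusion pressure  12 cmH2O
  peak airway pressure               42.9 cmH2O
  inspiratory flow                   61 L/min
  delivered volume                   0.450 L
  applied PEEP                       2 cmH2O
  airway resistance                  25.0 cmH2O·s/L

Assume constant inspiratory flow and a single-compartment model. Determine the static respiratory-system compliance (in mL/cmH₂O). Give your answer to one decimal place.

Flow: 61 L/min ÷ 60 = 1.0167 L/s.
Total PEEP = 12 cmH2O (set 2 + intrinsic 10); this is the baseline alveolar pressure.
Equation of motion (constant flow): PIP = Vt/C + R·V̇ + PEEP.
Vt/C = PIP − R·V̇ − PEEP = 42.9 − 25.0×1.0167 − 12 = 42.9 − 25.418 − 12 = 5.482 cmH2O.
C = Vt / 5.482 = 450 / 5.482 = 82.087 mL/cmH2O.

82.1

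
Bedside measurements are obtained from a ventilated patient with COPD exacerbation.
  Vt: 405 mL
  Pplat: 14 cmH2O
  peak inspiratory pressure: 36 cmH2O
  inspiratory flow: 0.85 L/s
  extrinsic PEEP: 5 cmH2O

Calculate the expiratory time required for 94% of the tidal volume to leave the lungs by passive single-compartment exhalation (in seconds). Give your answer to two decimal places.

3.28

R = (PIP − Pplat)/V̇ = (36 − 14) / 0.85 = 22.0/0.85 = 25.882 cmH2O·s/L.
C = Vt/(Pplat − PEEP) = 405.0 / (14 − 5) = 405.0/9.0 = 45.0 mL/cmH2O.
τ = R × C = 25.882 × 0.045 L/cmH2O = 1.165 s.
t = −τ·ln(1 − 0.94) = −1.165·ln(0.06) = 3.278 s.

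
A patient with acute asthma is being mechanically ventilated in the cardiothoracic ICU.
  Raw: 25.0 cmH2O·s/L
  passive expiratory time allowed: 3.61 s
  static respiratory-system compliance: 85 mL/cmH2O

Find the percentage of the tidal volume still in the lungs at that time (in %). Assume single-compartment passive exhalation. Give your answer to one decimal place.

18.3

τ = R × C = 25.0 × 85 mL/cmH2O = 25.0 × 0.085 L/cmH2O = 2.125 s.
Passive exhalation: V(t)/V₀ = e^(−t/τ) = e^(−3.61/2.125) = 0.1829.
Fraction remaining = 0.1829 → 18.29%.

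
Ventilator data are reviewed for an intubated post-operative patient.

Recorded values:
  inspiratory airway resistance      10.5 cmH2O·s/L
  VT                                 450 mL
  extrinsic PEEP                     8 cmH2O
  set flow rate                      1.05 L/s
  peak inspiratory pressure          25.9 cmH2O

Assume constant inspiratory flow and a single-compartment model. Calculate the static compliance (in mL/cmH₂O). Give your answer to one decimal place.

65.5

Equation of motion (constant flow): PIP = Vt/C + R·V̇ + PEEP.
Vt/C = PIP − R·V̇ − PEEP = 25.9 − 10.5×1.05 − 8 = 25.9 − 11.025 − 8 = 6.875 cmH2O.
C = Vt / 6.875 = 450 / 6.875 = 65.455 mL/cmH2O.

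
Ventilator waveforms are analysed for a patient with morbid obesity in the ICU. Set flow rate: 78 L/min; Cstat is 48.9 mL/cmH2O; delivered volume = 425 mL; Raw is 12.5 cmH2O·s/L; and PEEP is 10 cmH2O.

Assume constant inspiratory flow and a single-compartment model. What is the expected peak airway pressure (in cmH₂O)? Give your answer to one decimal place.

Flow: 78 L/min ÷ 60 = 1.3 L/s.
Equation of motion (constant flow): PIP = Vt/C + R·V̇ + PEEP.
PIP = 425/48.9 + 12.5×1.3 + 10 = 8.691 + 16.25 + 10 = 34.941 cmH2O.

34.9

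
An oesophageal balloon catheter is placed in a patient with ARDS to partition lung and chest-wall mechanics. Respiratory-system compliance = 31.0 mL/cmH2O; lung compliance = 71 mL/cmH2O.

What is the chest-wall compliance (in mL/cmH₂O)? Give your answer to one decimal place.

1/Ccw = 1/Crs − 1/CL.
1/Ccw = 1/31.0 − 1/71 = 0.01817.
Ccw = 55.036 mL/cmH2O.

55.0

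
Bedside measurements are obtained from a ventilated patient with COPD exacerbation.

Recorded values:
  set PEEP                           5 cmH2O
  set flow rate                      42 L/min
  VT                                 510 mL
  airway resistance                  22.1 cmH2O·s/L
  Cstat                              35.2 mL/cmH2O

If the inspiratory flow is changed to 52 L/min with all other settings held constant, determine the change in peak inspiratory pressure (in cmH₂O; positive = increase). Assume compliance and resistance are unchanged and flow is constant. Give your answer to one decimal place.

3.7

Flow: 42 L/min ÷ 60 = 0.7 L/s.
New flow: 52 L/min ÷ 60 = 0.8667 L/s.
PIP = Vt/C + R·V̇ + PEEP (constant-flow equation of motion).
Only the resistive term changes: ΔPIP = R × ΔV̇ = 22.1 × (0.8667 − 0.7) = 22.1 × 0.1667 = 3.684 cmH2O.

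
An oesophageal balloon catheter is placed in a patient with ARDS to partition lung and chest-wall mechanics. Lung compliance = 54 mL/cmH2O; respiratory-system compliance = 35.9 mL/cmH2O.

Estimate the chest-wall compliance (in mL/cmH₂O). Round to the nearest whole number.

107

1/Ccw = 1/Crs − 1/CL.
1/Ccw = 1/35.9 − 1/54 = 0.009337.
Ccw = 107.1 mL/cmH2O.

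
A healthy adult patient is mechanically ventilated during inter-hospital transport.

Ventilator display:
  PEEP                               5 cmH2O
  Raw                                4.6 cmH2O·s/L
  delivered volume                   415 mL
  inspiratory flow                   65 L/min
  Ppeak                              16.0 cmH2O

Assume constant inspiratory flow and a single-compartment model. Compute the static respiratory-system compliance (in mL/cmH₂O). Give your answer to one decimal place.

69.0

Flow: 65 L/min ÷ 60 = 1.0833 L/s.
Equation of motion (constant flow): PIP = Vt/C + R·V̇ + PEEP.
Vt/C = PIP − R·V̇ − PEEP = 16.0 − 4.6×1.0833 − 5 = 16.0 − 4.983 − 5 = 6.017 cmH2O.
C = Vt / 6.017 = 415 / 6.017 = 68.971 mL/cmH2O.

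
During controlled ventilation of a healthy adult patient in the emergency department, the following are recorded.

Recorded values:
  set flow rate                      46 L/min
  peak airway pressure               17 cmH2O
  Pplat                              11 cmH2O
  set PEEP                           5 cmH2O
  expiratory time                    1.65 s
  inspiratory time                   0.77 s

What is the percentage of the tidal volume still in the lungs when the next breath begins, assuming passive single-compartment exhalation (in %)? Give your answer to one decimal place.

Flow: 46 L/min ÷ 60 = 0.7667 L/s.
Vt = flow × Ti = 0.7667 L/s × 0.77 s × 1000 mL/L = 590.36 mL.
R = (PIP − Pplat)/V̇ = (17 − 11) / 0.7667 = 6.0/0.7667 = 7.826 cmH2O·s/L.
C = Vt/(Pplat − PEEP) = 590.36 / (11 − 5) = 590.36/6.0 = 98.393 mL/cmH2O.
τ = R × C = 7.826 × 0.09839 L/cmH2O = 0.77 s.
Fraction remaining at end-expiration = e^(−Te/τ) = e^(−1.65/0.77) = 0.1173 → 11.73%.

11.7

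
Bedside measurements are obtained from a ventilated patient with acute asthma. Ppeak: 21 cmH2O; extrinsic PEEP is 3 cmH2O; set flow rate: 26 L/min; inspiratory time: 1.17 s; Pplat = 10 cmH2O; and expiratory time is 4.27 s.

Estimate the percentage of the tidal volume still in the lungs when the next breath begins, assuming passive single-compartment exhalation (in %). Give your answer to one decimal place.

Flow: 26 L/min ÷ 60 = 0.4333 L/s.
Vt = flow × Ti = 0.4333 L/s × 1.17 s × 1000 mL/L = 506.96 mL.
R = (PIP − Pplat)/V̇ = (21 − 10) / 0.4333 = 11.0/0.4333 = 25.387 cmH2O·s/L.
C = Vt/(Pplat − PEEP) = 506.96 / (10 − 3) = 506.96/7.0 = 72.423 mL/cmH2O.
τ = R × C = 25.387 × 0.07242 L/cmH2O = 1.839 s.
Fraction remaining at end-expiration = e^(−Te/τ) = e^(−4.27/1.839) = 0.09809 → 9.809%.

9.8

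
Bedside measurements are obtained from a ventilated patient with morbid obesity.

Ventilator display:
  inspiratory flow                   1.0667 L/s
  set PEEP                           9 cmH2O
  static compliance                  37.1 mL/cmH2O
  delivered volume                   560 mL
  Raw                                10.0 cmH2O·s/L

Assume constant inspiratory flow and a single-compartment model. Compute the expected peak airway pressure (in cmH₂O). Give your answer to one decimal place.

Equation of motion (constant flow): PIP = Vt/C + R·V̇ + PEEP.
PIP = 560/37.1 + 10.0×1.0667 + 9 = 15.094 + 10.667 + 9 = 34.761 cmH2O.

34.8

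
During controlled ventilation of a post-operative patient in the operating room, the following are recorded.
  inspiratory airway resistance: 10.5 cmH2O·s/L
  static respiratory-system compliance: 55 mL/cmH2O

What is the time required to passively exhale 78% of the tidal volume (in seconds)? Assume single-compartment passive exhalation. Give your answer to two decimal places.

τ = R × C = 10.5 × 55 mL/cmH2O = 10.5 × 0.055 L/cmH2O = 0.5775 s.
Exhaled fraction f = 1 − e^(−t/τ) → t = −τ·ln(1 − f) = −0.5775·ln(0.22) = 0.8744 s.

0.87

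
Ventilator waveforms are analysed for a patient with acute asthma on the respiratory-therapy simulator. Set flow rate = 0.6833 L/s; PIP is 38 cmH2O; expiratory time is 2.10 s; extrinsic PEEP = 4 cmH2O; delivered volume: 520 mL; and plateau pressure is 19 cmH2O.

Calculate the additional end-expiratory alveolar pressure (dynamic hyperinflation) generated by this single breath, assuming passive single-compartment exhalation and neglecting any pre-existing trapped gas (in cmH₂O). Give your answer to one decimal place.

R = (PIP − Pplat)/V̇ = (38 − 19) / 0.6833 = 19.0/0.6833 = 27.806 cmH2O·s/L.
C = Vt/(Pplat − PEEP) = 520.0 / (19 − 4) = 520.0/15.0 = 34.667 mL/cmH2O.
τ = R × C = 27.806 × 0.03467 L/cmH2O = 0.964 s.
Fraction remaining = e^(−Te/τ) = e^(−2.10/0.964) = 0.1132; trapped volume = 520.0 × 0.1132 = 58.864 mL.
Additional alveolar pressure from trapping ≈ V_trapped / C = 58.864 / 34.667 = 1.698 cmH2O.

1.7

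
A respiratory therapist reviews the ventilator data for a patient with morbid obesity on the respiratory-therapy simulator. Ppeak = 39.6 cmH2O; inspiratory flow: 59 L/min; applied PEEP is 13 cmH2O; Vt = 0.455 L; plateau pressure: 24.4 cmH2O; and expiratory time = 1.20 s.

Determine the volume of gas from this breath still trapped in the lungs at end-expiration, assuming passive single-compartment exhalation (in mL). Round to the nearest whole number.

65

Flow: 59 L/min ÷ 60 = 0.9833 L/s.
R = (PIP − Pplat)/V̇ = (39.6 − 24.4) / 0.9833 = 15.2/0.9833 = 15.458 cmH2O·s/L.
C = Vt/(Pplat − PEEP) = 455.0 / (24.4 − 13) = 455.0/11.4 = 39.912 mL/cmH2O.
τ = R × C = 15.458 × 0.03991 L/cmH2O = 0.6169 s.
Fraction remaining = e^(−Te/τ) = e^(−1.20/0.6169) = 0.143.
Trapped volume = 455.0 × 0.143 = 65.065 mL.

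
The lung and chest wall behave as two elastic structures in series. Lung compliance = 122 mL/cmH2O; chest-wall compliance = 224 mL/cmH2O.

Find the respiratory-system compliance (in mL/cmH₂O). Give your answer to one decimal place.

Lung and chest wall are elastances in series: 1/Crs = 1/CL + 1/Ccw.
1/Crs = 1/122 + 1/224 = 0.01266.
Crs = 78.989 mL/cmH2O.

79.0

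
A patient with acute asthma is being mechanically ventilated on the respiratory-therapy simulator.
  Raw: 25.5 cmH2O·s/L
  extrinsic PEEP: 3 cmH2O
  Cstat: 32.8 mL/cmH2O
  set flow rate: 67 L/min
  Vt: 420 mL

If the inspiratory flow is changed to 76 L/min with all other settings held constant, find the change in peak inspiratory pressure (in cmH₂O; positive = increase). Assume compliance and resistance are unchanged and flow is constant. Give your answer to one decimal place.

Flow: 67 L/min ÷ 60 = 1.1167 L/s.
New flow: 76 L/min ÷ 60 = 1.2667 L/s.
PIP = Vt/C + R·V̇ + PEEP (constant-flow equation of motion).
Only the resistive term changes: ΔPIP = R × ΔV̇ = 25.5 × (1.2667 − 1.1167) = 25.5 × 0.15 = 3.825 cmH2O.

3.8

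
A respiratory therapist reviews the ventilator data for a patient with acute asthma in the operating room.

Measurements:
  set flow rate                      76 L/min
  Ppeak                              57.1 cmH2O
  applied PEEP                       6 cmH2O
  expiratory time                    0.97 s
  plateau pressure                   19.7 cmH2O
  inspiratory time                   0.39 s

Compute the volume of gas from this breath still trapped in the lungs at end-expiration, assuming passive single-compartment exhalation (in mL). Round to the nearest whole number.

199

Flow: 76 L/min ÷ 60 = 1.2667 L/s.
Vt = flow × Ti = 1.2667 L/s × 0.39 s × 1000 mL/L = 494.01 mL.
R = (PIP − Pplat)/V̇ = (57.1 − 19.7) / 1.2667 = 37.4/1.2667 = 29.526 cmH2O·s/L.
C = Vt/(Pplat − PEEP) = 494.01 / (19.7 − 6) = 494.01/13.7 = 36.059 mL/cmH2O.
τ = R × C = 29.526 × 0.03606 L/cmH2O = 1.065 s.
Fraction remaining = e^(−Te/τ) = e^(−0.97/1.065) = 0.4022.
Trapped volume = 494.01 × 0.4022 = 198.69 mL.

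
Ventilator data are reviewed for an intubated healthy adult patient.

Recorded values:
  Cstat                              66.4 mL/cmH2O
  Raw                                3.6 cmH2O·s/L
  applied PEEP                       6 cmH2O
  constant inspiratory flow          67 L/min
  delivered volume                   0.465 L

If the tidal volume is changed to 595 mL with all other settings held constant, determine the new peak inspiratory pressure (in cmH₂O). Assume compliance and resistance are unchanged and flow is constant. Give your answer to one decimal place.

Flow: 67 L/min ÷ 60 = 1.1167 L/s.
PIP = Vt/C + R·V̇ + PEEP (constant-flow equation of motion).
Only the elastic term changes: ΔPIP = ΔVt / C = (595 − 465) / 66.4 = 1.958 cmH2O.
Original PIP = 465/66.4 + 3.6×1.1167 + 6 = 17.023 cmH2O; new PIP = 17.023 + (1.958) = 18.981 cmH2O.

19.0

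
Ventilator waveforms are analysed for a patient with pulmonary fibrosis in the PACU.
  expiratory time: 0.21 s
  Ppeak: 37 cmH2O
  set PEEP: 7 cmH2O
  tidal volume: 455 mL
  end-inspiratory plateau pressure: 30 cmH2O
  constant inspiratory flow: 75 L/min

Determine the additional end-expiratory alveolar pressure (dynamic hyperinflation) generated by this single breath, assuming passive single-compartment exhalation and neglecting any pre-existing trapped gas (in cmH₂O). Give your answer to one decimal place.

3.5

Flow: 75 L/min ÷ 60 = 1.25 L/s.
R = (PIP − Pplat)/V̇ = (37 − 30) / 1.25 = 7.0/1.25 = 5.6 cmH2O·s/L.
C = Vt/(Pplat − PEEP) = 455.0 / (30 − 7) = 455.0/23.0 = 19.783 mL/cmH2O.
τ = R × C = 5.6 × 0.01978 L/cmH2O = 0.1108 s.
Fraction remaining = e^(−Te/τ) = e^(−0.21/0.1108) = 0.1503; trapped volume = 455.0 × 0.1503 = 68.387 mL.
Additional alveolar pressure from trapping ≈ V_trapped / C = 68.387 / 19.783 = 3.457 cmH2O.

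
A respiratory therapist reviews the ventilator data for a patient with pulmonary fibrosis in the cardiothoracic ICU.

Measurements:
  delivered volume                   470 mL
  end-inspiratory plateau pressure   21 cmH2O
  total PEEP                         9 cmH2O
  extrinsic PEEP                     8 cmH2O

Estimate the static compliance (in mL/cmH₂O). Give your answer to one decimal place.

39.2

End-expiratory occlusion gives total PEEP = 9 cmH2O (intrinsic PEEP = 9 − 8 = 1). Use total PEEP for the elastic gradient.
Cstat = Vt / (Pplat − PEEPtotal) = 470 / (21 − 9) = 470 / 12.0 = 39.167 mL/cmH2O.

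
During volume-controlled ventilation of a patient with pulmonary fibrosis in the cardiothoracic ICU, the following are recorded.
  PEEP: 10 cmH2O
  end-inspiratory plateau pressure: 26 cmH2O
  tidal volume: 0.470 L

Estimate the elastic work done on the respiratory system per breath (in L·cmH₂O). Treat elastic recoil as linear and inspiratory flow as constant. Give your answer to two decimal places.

3.76

Elastic work ≈ ½ × (Pplat − PEEP) × Vt = 0.5 × (26 − 10) × 0.470 L = 0.5 × 16.0 × 0.470 = 3.76 L·cmH2O.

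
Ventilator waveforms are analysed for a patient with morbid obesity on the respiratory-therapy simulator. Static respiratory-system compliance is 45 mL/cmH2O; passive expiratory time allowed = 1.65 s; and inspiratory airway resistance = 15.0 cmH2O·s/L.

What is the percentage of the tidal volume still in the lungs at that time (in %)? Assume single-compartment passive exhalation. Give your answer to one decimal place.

8.7

τ = R × C = 15.0 × 45 mL/cmH2O = 15.0 × 0.045 L/cmH2O = 0.675 s.
Passive exhalation: V(t)/V₀ = e^(−t/τ) = e^(−1.65/0.675) = 0.08677.
Fraction remaining = 0.08677 → 8.677%.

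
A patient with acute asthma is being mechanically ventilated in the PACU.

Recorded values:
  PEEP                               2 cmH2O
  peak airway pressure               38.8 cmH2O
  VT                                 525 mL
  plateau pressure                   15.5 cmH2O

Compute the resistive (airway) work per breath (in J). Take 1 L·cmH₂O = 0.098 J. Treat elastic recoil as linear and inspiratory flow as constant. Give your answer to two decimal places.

With constant inspiratory flow the resistive pressure is constant at PIP − Pplat = 38.8 − 15.5 = 23.3 cmH2O, so resistive work = 23.3 × 0.525 = 12.233 L·cmH2O.
× 0.098 J/(L·cmH2O) → 1.199 J.

1.20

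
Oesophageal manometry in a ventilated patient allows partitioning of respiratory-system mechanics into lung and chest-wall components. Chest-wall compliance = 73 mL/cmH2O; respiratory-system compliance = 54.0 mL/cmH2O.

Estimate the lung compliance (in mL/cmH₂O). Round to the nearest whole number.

1/CL = 1/Crs − 1/Ccw.
1/CL = 1/54.0 − 1/73 = 0.00482.
CL = 207.47 mL/cmH2O.

207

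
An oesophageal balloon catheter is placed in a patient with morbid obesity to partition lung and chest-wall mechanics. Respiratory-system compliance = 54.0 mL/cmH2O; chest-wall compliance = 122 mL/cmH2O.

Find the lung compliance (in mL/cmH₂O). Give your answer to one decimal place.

96.9

1/CL = 1/Crs − 1/Ccw.
1/CL = 1/54.0 − 1/122 = 0.01032.
CL = 96.899 mL/cmH2O.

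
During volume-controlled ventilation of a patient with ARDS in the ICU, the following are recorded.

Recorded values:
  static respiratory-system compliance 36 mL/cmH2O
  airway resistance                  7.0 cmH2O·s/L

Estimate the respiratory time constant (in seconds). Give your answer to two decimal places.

τ = R × C = 7.0 × 36 mL/cmH2O = 7.0 × 0.036 L/cmH2O = 0.252 s.

0.25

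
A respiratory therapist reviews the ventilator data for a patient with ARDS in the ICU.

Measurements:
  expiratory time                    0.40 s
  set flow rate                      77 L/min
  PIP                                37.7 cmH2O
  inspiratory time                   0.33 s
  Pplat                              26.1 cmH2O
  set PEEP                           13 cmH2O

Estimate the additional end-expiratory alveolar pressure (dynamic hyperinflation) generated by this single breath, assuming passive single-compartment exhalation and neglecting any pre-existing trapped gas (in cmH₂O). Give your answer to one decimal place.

3.3

Flow: 77 L/min ÷ 60 = 1.2833 L/s.
Vt = flow × Ti = 1.2833 L/s × 0.33 s × 1000 mL/L = 423.49 mL.
R = (PIP − Pplat)/V̇ = (37.7 − 26.1) / 1.2833 = 11.6/1.2833 = 9.039 cmH2O·s/L.
C = Vt/(Pplat − PEEP) = 423.49 / (26.1 − 13) = 423.49/13.1 = 32.327 mL/cmH2O.
τ = R × C = 9.039 × 0.03233 L/cmH2O = 0.2922 s.
Fraction remaining = e^(−Te/τ) = e^(−0.40/0.2922) = 0.2544; trapped volume = 423.49 × 0.2544 = 107.74 mL.
Additional alveolar pressure from trapping ≈ V_trapped / C = 107.74 / 32.327 = 3.333 cmH2O.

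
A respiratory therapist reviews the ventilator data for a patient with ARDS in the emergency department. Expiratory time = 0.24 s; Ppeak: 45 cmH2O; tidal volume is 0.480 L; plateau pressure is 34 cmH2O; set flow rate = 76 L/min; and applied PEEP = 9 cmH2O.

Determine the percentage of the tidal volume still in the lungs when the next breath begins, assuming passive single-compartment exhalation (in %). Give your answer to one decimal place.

Flow: 76 L/min ÷ 60 = 1.2667 L/s.
R = (PIP − Pplat)/V̇ = (45 − 34) / 1.2667 = 11.0/1.2667 = 8.684 cmH2O·s/L.
C = Vt/(Pplat − PEEP) = 480.0 / (34 − 9) = 480.0/25.0 = 19.2 mL/cmH2O.
τ = R × C = 8.684 × 0.0192 L/cmH2O = 0.1667 s.
Fraction remaining at end-expiration = e^(−Te/τ) = e^(−0.24/0.1667) = 0.237 → 23.7%.

23.7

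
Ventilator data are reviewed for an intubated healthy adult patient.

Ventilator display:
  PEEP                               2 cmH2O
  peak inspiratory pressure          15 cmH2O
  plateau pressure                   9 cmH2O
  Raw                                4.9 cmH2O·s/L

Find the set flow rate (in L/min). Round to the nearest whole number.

flow = (PIP − Pplat) / Raw = (15 − 9) / 4.9 = 1.224 L/s × 60 = 73.44 L/min.

73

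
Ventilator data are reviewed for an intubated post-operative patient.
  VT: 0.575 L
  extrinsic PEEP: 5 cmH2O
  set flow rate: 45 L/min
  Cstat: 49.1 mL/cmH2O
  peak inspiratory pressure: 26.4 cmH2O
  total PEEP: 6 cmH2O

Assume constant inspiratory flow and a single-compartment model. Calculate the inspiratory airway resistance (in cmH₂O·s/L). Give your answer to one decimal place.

11.6

Flow: 45 L/min ÷ 60 = 0.75 L/s.
Total PEEP = 6 cmH2O (set 5 + intrinsic 1); this is the baseline alveolar pressure.
Equation of motion (constant flow): PIP = Vt/C + R·V̇ + PEEP.
R·V̇ = PIP − Vt/C − PEEP = 26.4 − 575/49.1 − 6 = 26.4 − 11.711 − 6 = 8.689 cmH2O.
R = 8.689 / 0.75 = 11.585 cmH2O·s/L.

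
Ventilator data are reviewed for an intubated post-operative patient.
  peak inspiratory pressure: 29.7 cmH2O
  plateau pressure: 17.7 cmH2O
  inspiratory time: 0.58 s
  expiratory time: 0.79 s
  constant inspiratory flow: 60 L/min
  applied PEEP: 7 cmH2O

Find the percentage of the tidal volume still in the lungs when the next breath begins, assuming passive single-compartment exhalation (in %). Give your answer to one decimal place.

29.7

Flow: 60 L/min ÷ 60 = 1 L/s.
Vt = flow × Ti = 1 L/s × 0.58 s × 1000 mL/L = 580.0 mL.
R = (PIP − Pplat)/V̇ = (29.7 − 17.7) / 1 = 12.0/1 = 12.0 cmH2O·s/L.
C = Vt/(Pplat − PEEP) = 580.0 / (17.7 − 7) = 580.0/10.7 = 54.206 mL/cmH2O.
τ = R × C = 12.0 × 0.05421 L/cmH2O = 0.6505 s.
Fraction remaining at end-expiration = e^(−Te/τ) = e^(−0.79/0.6505) = 0.2969 → 29.69%.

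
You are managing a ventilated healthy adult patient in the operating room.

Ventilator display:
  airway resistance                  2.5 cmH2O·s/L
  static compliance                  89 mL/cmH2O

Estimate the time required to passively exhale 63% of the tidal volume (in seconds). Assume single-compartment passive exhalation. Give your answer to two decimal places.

0.22

τ = R × C = 2.5 × 89 mL/cmH2O = 2.5 × 0.089 L/cmH2O = 0.2225 s.
Exhaled fraction f = 1 − e^(−t/τ) → t = −τ·ln(1 − f) = −0.2225·ln(0.37) = 0.2212 s.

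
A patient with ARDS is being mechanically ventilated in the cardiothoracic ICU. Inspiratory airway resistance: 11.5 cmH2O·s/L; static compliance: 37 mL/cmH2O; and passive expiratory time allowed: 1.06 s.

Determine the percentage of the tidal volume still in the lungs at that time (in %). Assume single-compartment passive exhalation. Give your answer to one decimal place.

8.3

τ = R × C = 11.5 × 37 mL/cmH2O = 11.5 × 0.037 L/cmH2O = 0.4255 s.
Passive exhalation: V(t)/V₀ = e^(−t/τ) = e^(−1.06/0.4255) = 0.08281.
Fraction remaining = 0.08281 → 8.281%.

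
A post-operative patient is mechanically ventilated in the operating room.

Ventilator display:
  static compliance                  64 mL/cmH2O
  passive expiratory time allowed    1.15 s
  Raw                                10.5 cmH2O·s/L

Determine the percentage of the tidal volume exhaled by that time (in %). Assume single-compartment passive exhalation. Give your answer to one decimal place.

81.9

τ = R × C = 10.5 × 64 mL/cmH2O = 10.5 × 0.064 L/cmH2O = 0.672 s.
Passive exhalation: V(t)/V₀ = e^(−t/τ) = e^(−1.15/0.672) = 0.1806.
Fraction exhaled = 1 − 0.1806 = 0.8194 → 81.94%.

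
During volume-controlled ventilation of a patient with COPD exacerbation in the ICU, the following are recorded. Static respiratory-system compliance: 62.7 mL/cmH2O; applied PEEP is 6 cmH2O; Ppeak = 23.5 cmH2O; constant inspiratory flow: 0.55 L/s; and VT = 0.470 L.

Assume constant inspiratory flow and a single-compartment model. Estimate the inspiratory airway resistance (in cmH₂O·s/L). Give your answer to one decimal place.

18.2

Equation of motion (constant flow): PIP = Vt/C + R·V̇ + PEEP.
R·V̇ = PIP − Vt/C − PEEP = 23.5 − 470/62.7 − 6 = 23.5 − 7.496 − 6 = 10.004 cmH2O.
R = 10.004 / 0.55 = 18.189 cmH2O·s/L.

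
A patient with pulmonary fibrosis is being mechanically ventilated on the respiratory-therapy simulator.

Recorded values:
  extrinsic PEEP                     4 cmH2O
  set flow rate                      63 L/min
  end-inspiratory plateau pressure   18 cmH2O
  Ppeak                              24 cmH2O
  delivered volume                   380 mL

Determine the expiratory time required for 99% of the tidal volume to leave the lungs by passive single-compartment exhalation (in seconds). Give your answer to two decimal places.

0.71

Flow: 63 L/min ÷ 60 = 1.05 L/s.
R = (PIP − Pplat)/V̇ = (24 − 18) / 1.05 = 6.0/1.05 = 5.714 cmH2O·s/L.
C = Vt/(Pplat − PEEP) = 380.0 / (18 − 4) = 380.0/14.0 = 27.143 mL/cmH2O.
τ = R × C = 5.714 × 0.02714 L/cmH2O = 0.1551 s.
t = −τ·ln(1 − 0.99) = −0.1551·ln(0.01) = 0.7143 s.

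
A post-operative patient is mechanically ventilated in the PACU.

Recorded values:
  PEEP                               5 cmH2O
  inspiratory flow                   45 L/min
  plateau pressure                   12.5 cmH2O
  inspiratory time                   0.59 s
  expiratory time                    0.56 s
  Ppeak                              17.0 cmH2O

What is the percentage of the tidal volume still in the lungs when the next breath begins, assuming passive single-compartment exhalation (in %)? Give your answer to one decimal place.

Flow: 45 L/min ÷ 60 = 0.75 L/s.
Vt = flow × Ti = 0.75 L/s × 0.59 s × 1000 mL/L = 442.5 mL.
R = (PIP − Pplat)/V̇ = (17.0 − 12.5) / 0.75 = 4.5/0.75 = 6.0 cmH2O·s/L.
C = Vt/(Pplat − PEEP) = 442.5 / (12.5 − 5) = 442.5/7.5 = 59.0 mL/cmH2O.
τ = R × C = 6.0 × 0.059 L/cmH2O = 0.354 s.
Fraction remaining at end-expiration = e^(−Te/τ) = e^(−0.56/0.354) = 0.2056 → 20.56%.

20.6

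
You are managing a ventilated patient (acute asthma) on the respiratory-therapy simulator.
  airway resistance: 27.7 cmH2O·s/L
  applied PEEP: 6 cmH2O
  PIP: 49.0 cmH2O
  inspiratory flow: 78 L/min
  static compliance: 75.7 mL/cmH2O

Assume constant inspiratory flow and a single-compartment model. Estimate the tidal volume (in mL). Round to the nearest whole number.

529

Flow: 78 L/min ÷ 60 = 1.3 L/s.
Equation of motion (constant flow): PIP = Vt/C + R·V̇ + PEEP.
Vt/C = PIP − R·V̇ − PEEP = 49.0 − 36.01 − 6 = 6.99 cmH2O.
Vt = C × 6.99 = 75.7 × 6.99 = 529.14 mL.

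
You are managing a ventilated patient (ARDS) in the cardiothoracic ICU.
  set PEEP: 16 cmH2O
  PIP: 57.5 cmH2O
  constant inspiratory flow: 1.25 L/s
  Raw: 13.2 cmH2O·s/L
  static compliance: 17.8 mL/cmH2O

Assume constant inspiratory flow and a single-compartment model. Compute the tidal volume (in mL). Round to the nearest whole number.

445

Equation of motion (constant flow): PIP = Vt/C + R·V̇ + PEEP.
Vt/C = PIP − R·V̇ − PEEP = 57.5 − 16.5 − 16 = 25.0 cmH2O.
Vt = C × 25.0 = 17.8 × 25.0 = 445.0 mL.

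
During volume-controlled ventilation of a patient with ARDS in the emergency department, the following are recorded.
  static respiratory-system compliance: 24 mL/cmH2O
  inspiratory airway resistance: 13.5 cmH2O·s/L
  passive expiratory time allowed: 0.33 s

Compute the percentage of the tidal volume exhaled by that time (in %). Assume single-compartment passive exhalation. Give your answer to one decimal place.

63.9

τ = R × C = 13.5 × 24 mL/cmH2O = 13.5 × 0.024 L/cmH2O = 0.324 s.
Passive exhalation: V(t)/V₀ = e^(−t/τ) = e^(−0.33/0.324) = 0.3611.
Fraction exhaled = 1 − 0.3611 = 0.6389 → 63.89%.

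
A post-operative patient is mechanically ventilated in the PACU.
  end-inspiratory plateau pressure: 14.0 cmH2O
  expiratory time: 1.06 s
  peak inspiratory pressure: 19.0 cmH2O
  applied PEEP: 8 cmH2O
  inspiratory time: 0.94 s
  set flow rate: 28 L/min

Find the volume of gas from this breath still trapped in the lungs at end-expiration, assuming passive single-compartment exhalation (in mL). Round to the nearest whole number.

Flow: 28 L/min ÷ 60 = 0.4667 L/s.
Vt = flow × Ti = 0.4667 L/s × 0.94 s × 1000 mL/L = 438.7 mL.
R = (PIP − Pplat)/V̇ = (19.0 − 14.0) / 0.4667 = 5.0/0.4667 = 10.714 cmH2O·s/L.
C = Vt/(Pplat − PEEP) = 438.7 / (14.0 − 8) = 438.7/6.0 = 73.117 mL/cmH2O.
τ = R × C = 10.714 × 0.07312 L/cmH2O = 0.7834 s.
Fraction remaining = e^(−Te/τ) = e^(−1.06/0.7834) = 0.2584.
Trapped volume = 438.7 × 0.2584 = 113.36 mL.

113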